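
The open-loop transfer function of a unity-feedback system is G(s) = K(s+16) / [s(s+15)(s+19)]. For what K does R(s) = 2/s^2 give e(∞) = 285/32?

One free integrator in G(s): this is a type 1 system.
K_v = lim_{s→0} s·G(s) = K·16 / (15·19) = (16/285)·K.
e_ss = 2/K_v = 285/32 ⇒ K_v = 64/285 ⇒ K = (64/285)/(16/285) = 4.

4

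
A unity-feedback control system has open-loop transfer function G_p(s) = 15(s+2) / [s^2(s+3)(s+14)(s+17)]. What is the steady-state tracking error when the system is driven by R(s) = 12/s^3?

G_p(s) has two factors of s in the denominator, so the system is type 2.
K_a = lim_{s→0} s^2·G_p(s) = 15·2 / (3·14·17) = 5/119.
r(t) = 6t^2 gives R(s) = 12/s^3.
e_ss = 12/K_a = 12/(5/119) = 285.6.

285.6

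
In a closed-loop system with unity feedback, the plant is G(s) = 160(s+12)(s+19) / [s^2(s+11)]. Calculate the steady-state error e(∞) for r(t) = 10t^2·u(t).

11/1824

System type = 2 (two poles at s=0).
K_a = lim_{s→0} s^2·G(s) = 160·12·19 / (11) = 36480/11.
r(t) = 10t^2 gives R(s) = 20/s^3.
e_ss = 20/K_a = 20/(36480/11) = 11/1824.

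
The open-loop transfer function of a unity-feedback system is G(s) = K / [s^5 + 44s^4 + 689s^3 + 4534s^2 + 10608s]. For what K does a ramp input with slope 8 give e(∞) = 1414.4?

The denominator has no term below 10608s — 1 pole at s=0, type 1.
K_v = lim_{s→0} s·G(s) = K / 10608 = (1/10608)·K.
e_ss = 8/K_v = 1414.4 ⇒ K_v = 5/884 ⇒ K = (5/884)/(1/10608) = 60.

60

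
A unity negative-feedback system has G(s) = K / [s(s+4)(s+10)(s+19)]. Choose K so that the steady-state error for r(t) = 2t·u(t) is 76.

G(s) has one factor of s in the denominator, so the system is type 1.
K_v = lim_{s→0} s·G(s) = K / (4·10·19) = (1/760)·K.
e_ss = 2/K_v = 76 ⇒ K_v = 1/38 ⇒ K = (1/38)/(1/760) = 20.

20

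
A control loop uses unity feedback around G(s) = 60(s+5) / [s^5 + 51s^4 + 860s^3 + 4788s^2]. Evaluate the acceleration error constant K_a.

Factoring s^2 from the denominator leaves a polynomial with constant term 4788, so the system is type 2.
K_a = lim_{s→0} s^2·G(s) = 60·5 / 4788 = 25/399.

25/399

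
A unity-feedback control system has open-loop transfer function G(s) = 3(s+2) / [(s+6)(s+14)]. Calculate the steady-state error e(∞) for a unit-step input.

The open loop has no poles at the origin → type 0 system.
K_p = lim_{s→0} G(s) = 3·2 / (6·14) = 1/14.
e_ss = 1/(1 + K_p) = 1/(15/14) = 14/15.

14/15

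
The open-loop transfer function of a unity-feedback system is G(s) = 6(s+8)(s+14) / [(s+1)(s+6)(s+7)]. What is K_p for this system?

16

System type = 0 (no poles at s=0).
K_p = lim_{s→0} G(s) = 6·8·14 / (1·6·7) = 16.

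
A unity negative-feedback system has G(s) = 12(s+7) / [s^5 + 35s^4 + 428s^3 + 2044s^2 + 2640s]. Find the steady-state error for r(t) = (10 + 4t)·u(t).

The denominator has no term below 2640s — 1 pole at s=0, type 1. Treating each term separately:
  • 10: tracked with zero error.
  • 4t: e_ss = 4/K_v with K_v=7/220 → 880/7.
Total e_ss = 880/7.

880/7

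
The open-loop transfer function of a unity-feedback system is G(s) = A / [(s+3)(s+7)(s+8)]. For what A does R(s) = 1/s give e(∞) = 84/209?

The open loop has no poles at the origin → type 0 system.
K_p = lim_{s→0} G(s) = A / (3·7·8) = (1/168)·A.
e_ss = 1/(1 + K_p) = 84/209 ⇒ 1 + (1/168)·A = 209/84 ⇒ A = 250.

250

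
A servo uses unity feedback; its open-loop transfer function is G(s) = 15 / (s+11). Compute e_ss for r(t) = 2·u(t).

11/13

G(s) has no factors of s in the denominator, so the system is type 0.
K_p = lim_{s→0} G(s) = 15 / (11) = 15/11.
e_ss = 2/(1 + K_p) = 2/(26/11) = 11/13.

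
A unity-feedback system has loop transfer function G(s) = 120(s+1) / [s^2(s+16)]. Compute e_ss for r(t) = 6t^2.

1.6

The open loop has two poles at the origin → type 2 system.
K_a = lim_{s→0} s^2·G(s) = 120·1 / (16) = 7.5.
r(t) = 6t^2 gives R(s) = 12/s^3.
e_ss = 12/K_a = 12/7.5 = 1.6.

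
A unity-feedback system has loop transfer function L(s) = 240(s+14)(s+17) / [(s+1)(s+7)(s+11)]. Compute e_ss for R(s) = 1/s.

L(s) has no factors of s in the denominator, so the system is type 0.
K_p = lim_{s→0} L(s) = 240·14·17 / (1·7·11) = 8160/11.
e_ss = 1/(1 + K_p) = 1/(8171/11) = 11/8171.

11/8171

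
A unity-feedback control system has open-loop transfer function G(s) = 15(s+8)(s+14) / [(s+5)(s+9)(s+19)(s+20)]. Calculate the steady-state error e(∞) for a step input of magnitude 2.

G(s) has no factors of s in the denominator, so the system is type 0.
K_p = lim_{s→0} G(s) = 15·8·14 / (5·9·19·20) = 28/285.
e_ss = 2/(1 + K_p) = 2/(313/285) = 570/313.

570/313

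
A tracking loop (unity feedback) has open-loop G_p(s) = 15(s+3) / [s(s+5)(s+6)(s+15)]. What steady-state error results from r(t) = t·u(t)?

System type = 1 (one pole at s=0).
K_v = lim_{s→0} s·G_p(s) = 15·3 / (5·6·15) = 0.1.
e_ss = 1/K_v = 1/0.1 = 10.

10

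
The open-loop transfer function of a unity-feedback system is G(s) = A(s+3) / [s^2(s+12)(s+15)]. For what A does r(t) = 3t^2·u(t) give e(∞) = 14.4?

25

G(s) has two factors of s in the denominator, so the system is type 2.
K_a = lim_{s→0} s^2·G(s) = A·3 / (12·15) = (1/60)·A.
e_ss = 6/K_a = 14.4 ⇒ K_a = 5/12 ⇒ A = (5/12)/(1/60) = 25.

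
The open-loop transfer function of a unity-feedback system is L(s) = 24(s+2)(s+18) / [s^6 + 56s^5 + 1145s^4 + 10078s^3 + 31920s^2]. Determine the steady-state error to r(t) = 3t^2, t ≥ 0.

665/3

The denominator has no term below 31920s^2 — 2 poles at s=0, type 2.
K_a = lim_{s→0} s^2·L(s) = 24·2·18 / 31920 = 18/665.
r(t) = 3t^2 gives R(s) = 6/s^3.
e_ss = 6/K_a = 6/(18/665) = 665/3.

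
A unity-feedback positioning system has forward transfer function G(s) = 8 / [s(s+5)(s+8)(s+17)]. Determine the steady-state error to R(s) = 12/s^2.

The open loop has one pole at the origin → type 1 system.
K_v = lim_{s→0} s·G(s) = 8 / (5·8·17) = 1/85.
e_ss = 12/K_v = 12/(1/85) = 1020.

1020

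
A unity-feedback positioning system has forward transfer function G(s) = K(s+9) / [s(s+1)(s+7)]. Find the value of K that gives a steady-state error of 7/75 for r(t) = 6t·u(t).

System type = 1 (one pole at s=0).
K_v = lim_{s→0} s·G(s) = K·9 / (1·7) = (9/7)·K.
e_ss = 6/K_v = 7/75 ⇒ K_v = 450/7 ⇒ K = (450/7)/(9/7) = 50.

50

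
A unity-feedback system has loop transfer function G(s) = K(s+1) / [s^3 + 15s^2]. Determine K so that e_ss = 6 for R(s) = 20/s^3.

Factoring s^2 from the denominator leaves a polynomial with constant term 15, so the system is type 2.
K_a = lim_{s→0} s^2·G(s) = K·1 / 15 = (1/15)·K.
e_ss = 20/K_a = 6 ⇒ K_a = 10/3 ⇒ K = (10/3)/(1/15) = 50.

50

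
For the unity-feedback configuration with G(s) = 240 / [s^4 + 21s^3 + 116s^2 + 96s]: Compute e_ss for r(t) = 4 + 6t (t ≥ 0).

2.4

The denominator has no term below 96s — 1 pole at s=0, type 1. Taking each input component in turn:
  • 4: tracked with zero error.
  • 6t: e_ss = 6/K_v with K_v=2.5 → 2.4.
Total e_ss = 2.4.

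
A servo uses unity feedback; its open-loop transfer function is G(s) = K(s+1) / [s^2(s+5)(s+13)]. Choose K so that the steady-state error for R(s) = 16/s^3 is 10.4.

100

The open loop has two poles at the origin → type 2 system.
K_a = lim_{s→0} s^2·G(s) = K·1 / (5·13) = (1/65)·K.
e_ss = 16/K_a = 10.4 ⇒ K_a = 20/13 ⇒ K = (20/13)/(1/65) = 100.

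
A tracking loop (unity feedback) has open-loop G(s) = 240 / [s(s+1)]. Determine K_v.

G(s) has one factor of s in the denominator, so the system is type 1.
K_v = lim_{s→0} s·G(s) = 240 / (1) = 240.

240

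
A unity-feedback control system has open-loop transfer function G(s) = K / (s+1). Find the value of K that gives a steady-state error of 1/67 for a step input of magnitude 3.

200

G(s) has no factors of s in the denominator, so the system is type 0.
K_p = lim_{s→0} G(s) = K / (1) = 1·K.
e_ss = 3/(1 + K_p) = 1/67 ⇒ 1 + 1·K = 201 ⇒ K = 200.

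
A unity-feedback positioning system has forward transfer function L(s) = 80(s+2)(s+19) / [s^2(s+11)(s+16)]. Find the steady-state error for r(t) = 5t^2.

11/19

System type = 2 (two poles at s=0).
K_a = lim_{s→0} s^2·L(s) = 80·2·19 / (11·16) = 190/11.
r(t) = 5t^2 gives R(s) = 10/s^3.
e_ss = 10/K_a = 10/(190/11) = 11/19.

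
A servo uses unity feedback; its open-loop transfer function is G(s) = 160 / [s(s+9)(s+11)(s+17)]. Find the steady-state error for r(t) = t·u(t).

1683/160

System type = 1 (one pole at s=0).
K_v = lim_{s→0} s·G(s) = 160 / (9·11·17) = 160/1683.
e_ss = 1/K_v = 1/(160/1683) = 1683/160.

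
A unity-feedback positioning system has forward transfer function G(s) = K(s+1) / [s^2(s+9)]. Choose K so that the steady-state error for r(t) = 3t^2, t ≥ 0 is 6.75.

G(s) has two factors of s in the denominator, so the system is type 2.
K_a = lim_{s→0} s^2·G(s) = K·1 / (9) = (1/9)·K.
e_ss = 6/K_a = 6.75 ⇒ K_a = 8/9 ⇒ K = (8/9)/(1/9) = 8.

8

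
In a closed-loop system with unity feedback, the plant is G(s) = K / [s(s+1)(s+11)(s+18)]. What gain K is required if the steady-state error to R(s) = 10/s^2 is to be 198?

10

System type = 1 (one pole at s=0).
K_v = lim_{s→0} s·G(s) = K / (1·11·18) = (1/198)·K.
e_ss = 10/K_v = 198 ⇒ K_v = 5/99 ⇒ K = (5/99)/(1/198) = 10.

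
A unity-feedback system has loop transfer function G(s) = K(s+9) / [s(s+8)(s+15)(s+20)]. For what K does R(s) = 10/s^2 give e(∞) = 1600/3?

The open loop has one pole at the origin → type 1 system.
K_v = lim_{s→0} s·G(s) = K·9 / (8·15·20) = (3/800)·K.
e_ss = 10/K_v = 1600/3 ⇒ K_v = 3/160 ⇒ K = (3/160)/(3/800) = 5.

5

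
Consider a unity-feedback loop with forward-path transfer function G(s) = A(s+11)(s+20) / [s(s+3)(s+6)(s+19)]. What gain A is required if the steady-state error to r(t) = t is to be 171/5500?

System type = 1 (one pole at s=0).
K_v = lim_{s→0} s·G(s) = A·11·20 / (3·6·19) = (110/171)·A.
e_ss = 1/K_v = 171/5500 ⇒ K_v = 5500/171 ⇒ A = (5500/171)/(110/171) = 50.

50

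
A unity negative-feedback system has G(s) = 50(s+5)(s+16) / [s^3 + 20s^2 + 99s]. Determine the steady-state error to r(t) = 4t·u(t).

0.099

Lowest-order denominator term is 99s, so the open loop has 1 pole at the origin → type 1 system.
K_v = lim_{s→0} s·G(s) = 50·5·16 / 99 = 4000/99.
e_ss = 4/K_v = 4/(4000/99) = 0.099.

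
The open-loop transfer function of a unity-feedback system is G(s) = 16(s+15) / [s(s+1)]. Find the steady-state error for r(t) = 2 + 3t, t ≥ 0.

G(s) has one factor of s in the denominator, so the system is type 1. By superposition:
  • 2: tracked with zero error.
  • 3t: e_ss = 3/K_v with K_v=240 → 0.0125.
Total e_ss = 0.0125.

0.0125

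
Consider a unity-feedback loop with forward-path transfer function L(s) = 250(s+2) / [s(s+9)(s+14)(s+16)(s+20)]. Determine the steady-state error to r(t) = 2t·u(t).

L(s) has one factor of s in the denominator, so the system is type 1.
K_v = lim_{s→0} s·L(s) = 250·2 / (9·14·16·20) = 25/2016.
e_ss = 2/K_v = 2/(25/2016) = 161.28.

161.28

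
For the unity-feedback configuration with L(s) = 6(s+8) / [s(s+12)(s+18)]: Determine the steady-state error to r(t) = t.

The open loop has one pole at the origin → type 1 system.
K_v = lim_{s→0} s·L(s) = 6·8 / (12·18) = 2/9.
e_ss = 1/K_v = 1/(2/9) = 4.5.

4.5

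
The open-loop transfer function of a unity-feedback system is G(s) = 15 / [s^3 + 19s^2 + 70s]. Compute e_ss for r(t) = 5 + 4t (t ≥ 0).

56/3

Factoring s from the denominator leaves a polynomial with constant term 70, so the system is type 1. Treating each term separately:
  • 5: tracked with zero error.
  • 4t: e_ss = 4/K_v with K_v=3/14 → 56/3.
Total e_ss = 56/3.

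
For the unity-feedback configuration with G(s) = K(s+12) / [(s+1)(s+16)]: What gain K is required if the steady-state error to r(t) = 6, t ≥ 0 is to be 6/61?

80

The open loop has no poles at the origin → type 0 system.
K_p = lim_{s→0} G(s) = K·12 / (1·16) = 0.75·K.
e_ss = 6/(1 + K_p) = 6/61 ⇒ 1 + 0.75·K = 61 ⇒ K = 80.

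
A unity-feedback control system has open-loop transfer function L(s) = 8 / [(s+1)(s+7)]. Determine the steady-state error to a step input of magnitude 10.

No free integrators in L(s): this is a type 0 system.
K_p = lim_{s→0} L(s) = 8 / (1·7) = 8/7.
e_ss = 10/(1 + K_p) = 10/(15/7) = 14/3.

14/3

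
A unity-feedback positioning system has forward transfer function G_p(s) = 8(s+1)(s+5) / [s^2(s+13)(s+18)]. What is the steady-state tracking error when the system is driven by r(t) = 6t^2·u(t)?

G_p(s) has two factors of s in the denominator, so the system is type 2.
K_a = lim_{s→0} s^2·G_p(s) = 8·1·5 / (13·18) = 20/117.
r(t) = 6t^2 gives R(s) = 12/s^3.
e_ss = 12/K_a = 12/(20/117) = 70.2.

70.2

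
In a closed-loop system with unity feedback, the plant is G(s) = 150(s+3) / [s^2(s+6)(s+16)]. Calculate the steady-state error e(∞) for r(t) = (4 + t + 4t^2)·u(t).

G(s) has two factors of s in the denominator, so the system is type 2. By superposition:
  • 4: tracked with zero error.
  • t: tracked with zero error.
  • 4t^2: e_ss = 8/K_a with K_a=4.6875 → 128/75.
Total e_ss = 128/75.

128/75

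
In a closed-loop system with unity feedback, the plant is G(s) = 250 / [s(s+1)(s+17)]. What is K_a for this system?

0

G(s) has one factor of s in the denominator, so the system is type 1.
K_a = lim_{s→0} s^2·G(s) = 0 (the extra factor of s kills the finite limit).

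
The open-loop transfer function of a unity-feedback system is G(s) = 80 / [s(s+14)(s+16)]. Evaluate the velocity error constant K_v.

5/14

System type = 1 (one pole at s=0).
K_v = lim_{s→0} s·G(s) = 80 / (14·16) = 5/14.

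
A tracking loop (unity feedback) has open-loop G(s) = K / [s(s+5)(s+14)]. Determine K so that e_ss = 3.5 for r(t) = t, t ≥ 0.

One free integrator in G(s): this is a type 1 system.
K_v = lim_{s→0} s·G(s) = K / (5·14) = (1/70)·K.
e_ss = 1/K_v = 3.5 ⇒ K_v = 2/7 ⇒ K = (2/7)/(1/70) = 20.

20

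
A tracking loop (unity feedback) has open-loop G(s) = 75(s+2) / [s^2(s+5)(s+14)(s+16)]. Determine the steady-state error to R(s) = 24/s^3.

179.2

System type = 2 (two poles at s=0).
K_a = lim_{s→0} s^2·G(s) = 75·2 / (5·14·16) = 15/112.
r(t) = 12t^2 gives R(s) = 24/s^3.
e_ss = 24/K_a = 24/(15/112) = 179.2.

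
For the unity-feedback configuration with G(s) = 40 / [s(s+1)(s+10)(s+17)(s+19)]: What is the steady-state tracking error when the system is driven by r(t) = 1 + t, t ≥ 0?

80.75

One free integrator in G(s): this is a type 1 system. By superposition:
  • 1: tracked with zero error.
  • t: e_ss = 1/K_v with K_v=4/323 → 80.75.
Total e_ss = 80.75.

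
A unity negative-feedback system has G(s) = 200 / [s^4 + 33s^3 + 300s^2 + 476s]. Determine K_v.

50/119

Factoring s from the denominator leaves a polynomial with constant term 476, so the system is type 1.
K_v = lim_{s→0} s·G(s) = 200 / 476 = 50/119.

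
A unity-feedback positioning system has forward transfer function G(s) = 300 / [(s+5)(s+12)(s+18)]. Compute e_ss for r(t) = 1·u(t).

18/23

G(s) has no factors of s in the denominator, so the system is type 0.
K_p = lim_{s→0} G(s) = 300 / (5·12·18) = 5/18.
e_ss = 1/(1 + K_p) = 1/(23/18) = 18/23.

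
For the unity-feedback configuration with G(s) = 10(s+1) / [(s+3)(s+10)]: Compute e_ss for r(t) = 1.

G(s) has no factors of s in the denominator, so the system is type 0.
K_p = lim_{s→0} G(s) = 10·1 / (3·10) = 1/3.
e_ss = 1/(1 + K_p) = 1/(4/3) = 0.75.

0.75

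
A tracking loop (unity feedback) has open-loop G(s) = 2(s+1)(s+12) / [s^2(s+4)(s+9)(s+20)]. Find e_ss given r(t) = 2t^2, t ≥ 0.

G(s) has two factors of s in the denominator, so the system is type 2.
K_a = lim_{s→0} s^2·G(s) = 2·1·12 / (4·9·20) = 1/30.
r(t) = 2t^2 gives R(s) = 4/s^3.
e_ss = 4/K_a = 4/(1/30) = 120.

120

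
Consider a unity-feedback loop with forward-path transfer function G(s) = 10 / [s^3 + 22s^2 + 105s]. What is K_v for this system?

2/21

Lowest-order denominator term is 105s, so the open loop has 1 pole at the origin → type 1 system.
K_v = lim_{s→0} s·G(s) = 10 / 105 = 2/21.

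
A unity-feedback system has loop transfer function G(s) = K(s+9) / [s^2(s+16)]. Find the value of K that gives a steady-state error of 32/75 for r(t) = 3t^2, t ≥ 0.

The open loop has two poles at the origin → type 2 system.
K_a = lim_{s→0} s^2·G(s) = K·9 / (16) = 0.5625·K.
e_ss = 6/K_a = 32/75 ⇒ K_a = 14.0625 ⇒ K = 14.0625/0.5625 = 25.

25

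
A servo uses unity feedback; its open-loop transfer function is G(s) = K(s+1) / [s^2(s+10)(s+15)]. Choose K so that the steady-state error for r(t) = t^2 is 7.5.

The open loop has two poles at the origin → type 2 system.
K_a = lim_{s→0} s^2·G(s) = K·1 / (10·15) = (1/150)·K.
e_ss = 2/K_a = 7.5 ⇒ K_a = 4/15 ⇒ K = (4/15)/(1/150) = 40.

40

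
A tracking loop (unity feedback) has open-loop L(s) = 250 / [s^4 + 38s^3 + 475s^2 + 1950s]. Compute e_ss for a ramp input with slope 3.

The denominator has no term below 1950s — 1 pole at s=0, type 1.
K_v = lim_{s→0} s·L(s) = 250 / 1950 = 5/39.
e_ss = 3/K_v = 3/(5/39) = 23.4.

23.4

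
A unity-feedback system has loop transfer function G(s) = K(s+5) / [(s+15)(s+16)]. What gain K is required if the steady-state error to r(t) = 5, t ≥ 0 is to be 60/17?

20

G(s) has no factors of s in the denominator, so the system is type 0.
K_p = lim_{s→0} G(s) = K·5 / (15·16) = (1/48)·K.
e_ss = 5/(1 + K_p) = 60/17 ⇒ 1 + (1/48)·K = 17/12 ⇒ K = 20.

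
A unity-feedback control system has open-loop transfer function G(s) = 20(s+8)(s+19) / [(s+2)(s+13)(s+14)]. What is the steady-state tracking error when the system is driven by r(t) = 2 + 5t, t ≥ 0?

infinity

The open loop has no poles at the origin → type 0 system. Taking each input component in turn:
  • 2: e_ss = 2/(1+K_p) with K_p=760/91 → 182/851.
  • 5t: a type-0 system cannot track it, e_ss → ∞.
The unbounded component dominates.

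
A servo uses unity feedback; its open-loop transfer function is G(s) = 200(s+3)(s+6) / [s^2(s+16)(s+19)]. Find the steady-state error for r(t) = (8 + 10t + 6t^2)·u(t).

76/75

System type = 2 (two poles at s=0). By superposition:
  • 8: tracked with zero error.
  • 10t: tracked with zero error.
  • 6t^2: e_ss = 12/K_a with K_a=225/19 → 76/75.
Total e_ss = 76/75.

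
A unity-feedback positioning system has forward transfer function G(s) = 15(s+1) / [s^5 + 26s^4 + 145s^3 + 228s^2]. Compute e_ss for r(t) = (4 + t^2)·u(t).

The denominator has no term below 228s^2 — 2 poles at s=0, type 2. By superposition:
  • 4: tracked with zero error.
  • t^2: e_ss = 2/K_a with K_a=5/76 → 30.4.
Total e_ss = 30.4.

30.4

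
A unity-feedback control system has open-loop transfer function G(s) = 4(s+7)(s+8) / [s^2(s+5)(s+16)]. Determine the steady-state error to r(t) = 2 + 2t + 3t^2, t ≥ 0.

The open loop has two poles at the origin → type 2 system. Treating each term separately:
  • 2: tracked with zero error.
  • 2t: tracked with zero error.
  • 3t^2: e_ss = 6/K_a with K_a=2.8 → 15/7.
Total e_ss = 15/7.

15/7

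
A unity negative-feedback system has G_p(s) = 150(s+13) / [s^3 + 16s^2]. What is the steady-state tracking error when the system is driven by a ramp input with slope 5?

Lowest-order denominator term is 16s^2, so the open loop has 2 poles at the origin → type 2 system.
A type-2 system has K_v = ∞, so it tracks a ramp input with zero steady-state error.

0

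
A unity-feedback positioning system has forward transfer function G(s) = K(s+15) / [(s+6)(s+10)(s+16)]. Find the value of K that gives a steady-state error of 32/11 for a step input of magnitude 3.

2

System type = 0 (no poles at s=0).
K_p = lim_{s→0} G(s) = K·15 / (6·10·16) = (1/64)·K.
e_ss = 3/(1 + K_p) = 32/11 ⇒ 1 + (1/64)·K = 33/32 ⇒ K = 2.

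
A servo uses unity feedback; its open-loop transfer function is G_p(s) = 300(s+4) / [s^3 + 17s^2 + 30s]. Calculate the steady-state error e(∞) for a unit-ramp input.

The denominator has no term below 30s — 1 pole at s=0, type 1.
K_v = lim_{s→0} s·G_p(s) = 300·4 / 30 = 40.
e_ss = 1/K_v = 1/40 = 0.025.

0.025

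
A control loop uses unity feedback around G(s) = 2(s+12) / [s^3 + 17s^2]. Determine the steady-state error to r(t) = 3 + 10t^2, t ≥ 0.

Lowest-order denominator term is 17s^2, so the open loop has 2 poles at the origin → type 2 system. By superposition:
  • 3: tracked with zero error.
  • 10t^2: e_ss = 20/K_a with K_a=24/17 → 85/6.
Total e_ss = 85/6.

85/6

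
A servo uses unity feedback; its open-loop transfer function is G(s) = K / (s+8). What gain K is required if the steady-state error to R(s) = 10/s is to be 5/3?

40

No free integrators in G(s): this is a type 0 system.
K_p = lim_{s→0} G(s) = K / (8) = 0.125·K.
e_ss = 10/(1 + K_p) = 5/3 ⇒ 1 + 0.125·K = 6 ⇒ K = 40.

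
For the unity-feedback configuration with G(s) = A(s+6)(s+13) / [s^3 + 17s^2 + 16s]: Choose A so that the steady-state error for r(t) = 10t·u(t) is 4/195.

The denominator has no term below 16s — 1 pole at s=0, type 1.
K_v = lim_{s→0} s·G(s) = A·6·13 / 16 = 4.875·A.
e_ss = 10/K_v = 4/195 ⇒ K_v = 487.5 ⇒ A = 487.5/4.875 = 100.

100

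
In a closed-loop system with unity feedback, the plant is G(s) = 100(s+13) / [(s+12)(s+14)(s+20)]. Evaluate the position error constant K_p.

65/168

G(s) has no factors of s in the denominator, so the system is type 0.
K_p = lim_{s→0} G(s) = 100·13 / (12·14·20) = 65/168.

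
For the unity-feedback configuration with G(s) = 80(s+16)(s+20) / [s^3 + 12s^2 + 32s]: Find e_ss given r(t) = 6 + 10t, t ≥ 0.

0.0125

Factoring s from the denominator leaves a polynomial with constant term 32, so the system is type 1. Taking each input component in turn:
  • 6: tracked with zero error.
  • 10t: e_ss = 10/K_v with K_v=800 → 0.0125.
Total e_ss = 0.0125.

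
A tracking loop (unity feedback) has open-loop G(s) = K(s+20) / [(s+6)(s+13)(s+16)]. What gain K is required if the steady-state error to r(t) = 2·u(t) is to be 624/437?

No free integrators in G(s): this is a type 0 system.
K_p = lim_{s→0} G(s) = K·20 / (6·13·16) = (5/312)·K.
e_ss = 2/(1 + K_p) = 624/437 ⇒ 1 + (5/312)·K = 437/312 ⇒ K = 25.

25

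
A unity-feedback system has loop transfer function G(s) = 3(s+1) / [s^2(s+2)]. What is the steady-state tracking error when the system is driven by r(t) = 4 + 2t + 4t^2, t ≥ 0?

16/3

Two free integrators in G(s): this is a type 2 system. Treating each term separately:
  • 4: tracked with zero error.
  • 2t: tracked with zero error.
  • 4t^2: e_ss = 8/K_a with K_a=1.5 → 16/3.
Total e_ss = 16/3.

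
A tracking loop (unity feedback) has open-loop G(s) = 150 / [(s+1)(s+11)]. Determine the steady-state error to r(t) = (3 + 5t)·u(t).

infinity

The open loop has no poles at the origin → type 0 system. By superposition:
  • 3: e_ss = 3/(1+K_p) with K_p=150/11 → 33/161.
  • 5t: a type-0 system cannot track it, e_ss → ∞.
The unbounded component dominates.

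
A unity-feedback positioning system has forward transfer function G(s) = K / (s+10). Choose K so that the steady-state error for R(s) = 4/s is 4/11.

No free integrators in G(s): this is a type 0 system.
K_p = lim_{s→0} G(s) = K / (10) = 0.1·K.
e_ss = 4/(1 + K_p) = 4/11 ⇒ 1 + 0.1·K = 11 ⇒ K = 100.

100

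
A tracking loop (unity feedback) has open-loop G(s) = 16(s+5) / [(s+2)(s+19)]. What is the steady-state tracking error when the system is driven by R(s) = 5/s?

95/59

No free integrators in G(s): this is a type 0 system.
K_p = lim_{s→0} G(s) = 16·5 / (2·19) = 40/19.
e_ss = 5/(1 + K_p) = 5/(59/19) = 95/59.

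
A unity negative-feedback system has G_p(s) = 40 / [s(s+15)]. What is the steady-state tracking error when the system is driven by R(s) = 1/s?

0

The open loop has one pole at the origin → type 1 system.
A type-1 system has K_p = ∞, so it tracks a step input with zero steady-state error.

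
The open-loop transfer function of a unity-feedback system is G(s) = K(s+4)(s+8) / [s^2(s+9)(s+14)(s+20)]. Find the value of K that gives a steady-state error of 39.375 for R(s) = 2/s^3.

4

Two free integrators in G(s): this is a type 2 system.
K_a = lim_{s→0} s^2·G(s) = K·4·8 / (9·14·20) = (4/315)·K.
e_ss = 2/K_a = 39.375 ⇒ K_a = 16/315 ⇒ K = (16/315)/(4/315) = 4.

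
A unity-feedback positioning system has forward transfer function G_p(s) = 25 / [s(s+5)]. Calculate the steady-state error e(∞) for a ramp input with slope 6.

1.2

The open loop has one pole at the origin → type 1 system.
K_v = lim_{s→0} s·G_p(s) = 25 / (5) = 5.
e_ss = 6/K_v = 6/5 = 1.2.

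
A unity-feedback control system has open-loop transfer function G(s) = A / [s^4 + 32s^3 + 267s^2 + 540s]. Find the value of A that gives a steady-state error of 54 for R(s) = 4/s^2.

Lowest-order denominator term is 540s, so the open loop has 1 pole at the origin → type 1 system.
K_v = lim_{s→0} s·G(s) = A / 540 = (1/540)·A.
e_ss = 4/K_v = 54 ⇒ K_v = 2/27 ⇒ A = (2/27)/(1/540) = 40.

40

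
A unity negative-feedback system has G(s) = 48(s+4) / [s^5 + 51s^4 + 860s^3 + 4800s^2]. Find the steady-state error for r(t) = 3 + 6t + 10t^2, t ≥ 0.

500

The denominator has no term below 4800s^2 — 2 poles at s=0, type 2. Taking each input component in turn:
  • 3: tracked with zero error.
  • 6t: tracked with zero error.
  • 10t^2: e_ss = 20/K_a with K_a=0.04 → 500.
Total e_ss = 500.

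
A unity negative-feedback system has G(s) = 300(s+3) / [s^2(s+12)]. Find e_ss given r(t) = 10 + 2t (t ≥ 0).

0

System type = 2 (two poles at s=0). By superposition:
  • 10: tracked with zero error.
  • 2t: tracked with zero error.
Total e_ss = 0.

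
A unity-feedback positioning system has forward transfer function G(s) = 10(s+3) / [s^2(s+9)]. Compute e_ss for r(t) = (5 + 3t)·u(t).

0

Two free integrators in G(s): this is a type 2 system. By superposition:
  • 5: tracked with zero error.
  • 3t: tracked with zero error.
Total e_ss = 0.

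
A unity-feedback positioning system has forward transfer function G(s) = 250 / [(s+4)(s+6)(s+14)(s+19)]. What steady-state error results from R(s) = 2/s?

6384/3317

System type = 0 (no poles at s=0).
K_p = lim_{s→0} G(s) = 250 / (4·6·14·19) = 125/3192.
e_ss = 2/(1 + K_p) = 2/(3317/3192) = 6384/3317.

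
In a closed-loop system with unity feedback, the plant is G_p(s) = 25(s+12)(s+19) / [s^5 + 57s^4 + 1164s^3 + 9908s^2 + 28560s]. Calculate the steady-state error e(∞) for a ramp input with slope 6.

2856/95

Factoring s from the denominator leaves a polynomial with constant term 28560, so the system is type 1.
K_v = lim_{s→0} s·G_p(s) = 25·12·19 / 28560 = 95/476.
e_ss = 6/K_v = 6/(95/476) = 2856/95.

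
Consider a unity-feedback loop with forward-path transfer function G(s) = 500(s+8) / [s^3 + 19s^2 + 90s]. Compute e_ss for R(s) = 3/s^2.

Factoring s from the denominator leaves a polynomial with constant term 90, so the system is type 1.
K_v = lim_{s→0} s·G(s) = 500·8 / 90 = 400/9.
e_ss = 3/K_v = 3/(400/9) = 0.0675.

0.0675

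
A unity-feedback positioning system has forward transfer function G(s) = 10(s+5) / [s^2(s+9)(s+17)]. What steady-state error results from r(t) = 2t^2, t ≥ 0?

12.24

Two free integrators in G(s): this is a type 2 system.
K_a = lim_{s→0} s^2·G(s) = 10·5 / (9·17) = 50/153.
r(t) = 2t^2 gives R(s) = 4/s^3.
e_ss = 4/K_a = 4/(50/153) = 12.24.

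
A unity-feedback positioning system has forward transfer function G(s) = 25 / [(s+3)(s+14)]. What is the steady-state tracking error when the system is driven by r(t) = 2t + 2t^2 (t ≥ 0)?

System type = 0 (no poles at s=0). Taking each input component in turn:
  • 2t: a type-0 system cannot track it, e_ss → ∞.
  • 2t^2: a type-0 system cannot track it, e_ss → ∞.
The unbounded component dominates.

infinity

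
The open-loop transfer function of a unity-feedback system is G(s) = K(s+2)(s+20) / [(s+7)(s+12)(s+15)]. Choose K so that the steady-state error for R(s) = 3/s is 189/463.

200

The open loop has no poles at the origin → type 0 system.
K_p = lim_{s→0} G(s) = K·2·20 / (7·12·15) = (2/63)·K.
e_ss = 3/(1 + K_p) = 189/463 ⇒ 1 + (2/63)·K = 463/63 ⇒ K = 200.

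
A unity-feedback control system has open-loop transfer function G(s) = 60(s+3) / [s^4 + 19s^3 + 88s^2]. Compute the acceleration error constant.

45/22

The denominator has no term below 88s^2 — 2 poles at s=0, type 2.
K_a = lim_{s→0} s^2·G(s) = 60·3 / 88 = 45/22.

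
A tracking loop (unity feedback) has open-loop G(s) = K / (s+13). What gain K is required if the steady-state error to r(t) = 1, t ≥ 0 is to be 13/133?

120

The open loop has no poles at the origin → type 0 system.
K_p = lim_{s→0} G(s) = K / (13) = (1/13)·K.
e_ss = 1/(1 + K_p) = 13/133 ⇒ 1 + (1/13)·K = 133/13 ⇒ K = 120.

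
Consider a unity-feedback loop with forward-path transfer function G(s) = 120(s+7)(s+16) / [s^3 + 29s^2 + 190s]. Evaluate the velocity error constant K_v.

1344/19

Lowest-order denominator term is 190s, so the open loop has 1 pole at the origin → type 1 system.
K_v = lim_{s→0} s·G(s) = 120·7·16 / 190 = 1344/19.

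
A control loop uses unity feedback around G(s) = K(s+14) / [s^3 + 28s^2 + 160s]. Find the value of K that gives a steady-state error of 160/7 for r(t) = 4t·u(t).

2

The denominator has no term below 160s — 1 pole at s=0, type 1.
K_v = lim_{s→0} s·G(s) = K·14 / 160 = 0.0875·K.
e_ss = 4/K_v = 160/7 ⇒ K_v = 0.175 ⇒ K = 0.175/0.0875 = 2.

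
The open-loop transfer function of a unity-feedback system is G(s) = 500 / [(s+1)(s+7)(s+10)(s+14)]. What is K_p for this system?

The open loop has no poles at the origin → type 0 system.
K_p = lim_{s→0} G(s) = 500 / (1·7·10·14) = 25/49.

25/49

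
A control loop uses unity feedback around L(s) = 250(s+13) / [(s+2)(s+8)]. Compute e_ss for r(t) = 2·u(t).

No free integrators in L(s): this is a type 0 system.
K_p = lim_{s→0} L(s) = 250·13 / (2·8) = 203.125.
e_ss = 2/(1 + K_p) = 2/204.125 = 16/1633.

16/1633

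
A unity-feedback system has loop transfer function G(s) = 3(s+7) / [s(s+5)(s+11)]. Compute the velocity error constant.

The open loop has one pole at the origin → type 1 system.
K_v = lim_{s→0} s·G(s) = 3·7 / (5·11) = 21/55.

21/55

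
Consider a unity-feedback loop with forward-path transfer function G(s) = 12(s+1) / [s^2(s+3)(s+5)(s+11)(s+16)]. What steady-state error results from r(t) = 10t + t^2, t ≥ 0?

440

Two free integrators in G(s): this is a type 2 system. Treating each term separately:
  • 10t: tracked with zero error.
  • t^2: e_ss = 2/K_a with K_a=1/220 → 440.
Total e_ss = 440.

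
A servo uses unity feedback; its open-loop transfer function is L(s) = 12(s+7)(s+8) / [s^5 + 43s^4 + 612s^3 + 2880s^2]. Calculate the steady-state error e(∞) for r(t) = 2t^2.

120/7

The denominator has no term below 2880s^2 — 2 poles at s=0, type 2.
K_a = lim_{s→0} s^2·L(s) = 12·7·8 / 2880 = 7/30.
r(t) = 2t^2 gives R(s) = 4/s^3.
e_ss = 4/K_a = 4/(7/30) = 120/7.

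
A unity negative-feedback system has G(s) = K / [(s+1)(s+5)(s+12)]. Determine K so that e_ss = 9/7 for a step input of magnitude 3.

No free integrators in G(s): this is a type 0 system.
K_p = lim_{s→0} G(s) = K / (1·5·12) = (1/60)·K.
e_ss = 3/(1 + K_p) = 9/7 ⇒ 1 + (1/60)·K = 7/3 ⇒ K = 80.

80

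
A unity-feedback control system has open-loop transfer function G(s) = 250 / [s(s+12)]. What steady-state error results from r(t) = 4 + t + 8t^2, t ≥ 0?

G(s) has one factor of s in the denominator, so the system is type 1. Treating each term separately:
  • 4: tracked with zero error.
  • t: e_ss = 1/K_v with K_v=125/6 → 0.048.
  • 8t^2: a type-1 system cannot track it, e_ss → ∞.
The unbounded component dominates.

infinity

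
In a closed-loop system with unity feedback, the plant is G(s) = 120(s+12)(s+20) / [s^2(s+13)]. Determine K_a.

28800/13

System type = 2 (two poles at s=0).
K_a = lim_{s→0} s^2·G(s) = 120·12·20 / (13) = 28800/13.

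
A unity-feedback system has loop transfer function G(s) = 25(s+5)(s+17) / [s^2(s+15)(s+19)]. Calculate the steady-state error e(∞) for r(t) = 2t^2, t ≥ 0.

228/425

Two free integrators in G(s): this is a type 2 system.
K_a = lim_{s→0} s^2·G(s) = 25·5·17 / (15·19) = 425/57.
r(t) = 2t^2 gives R(s) = 4/s^3.
e_ss = 4/K_a = 4/(425/57) = 228/425.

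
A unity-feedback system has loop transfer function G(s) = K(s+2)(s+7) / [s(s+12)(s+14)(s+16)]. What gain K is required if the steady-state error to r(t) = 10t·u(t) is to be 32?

60

System type = 1 (one pole at s=0).
K_v = lim_{s→0} s·G(s) = K·2·7 / (12·14·16) = (1/192)·K.
e_ss = 10/K_v = 32 ⇒ K_v = 0.3125 ⇒ K = 0.3125/(1/192) = 60.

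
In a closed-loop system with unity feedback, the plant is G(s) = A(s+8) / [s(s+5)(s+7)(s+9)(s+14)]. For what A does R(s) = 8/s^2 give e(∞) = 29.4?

One free integrator in G(s): this is a type 1 system.
K_v = lim_{s→0} s·G(s) = A·8 / (5·7·9·14) = (4/2205)·A.
e_ss = 8/K_v = 29.4 ⇒ K_v = 40/147 ⇒ A = (40/147)/(4/2205) = 150.

150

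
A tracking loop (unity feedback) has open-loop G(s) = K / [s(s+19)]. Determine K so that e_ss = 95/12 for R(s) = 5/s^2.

System type = 1 (one pole at s=0).
K_v = lim_{s→0} s·G(s) = K / (19) = (1/19)·K.
e_ss = 5/K_v = 95/12 ⇒ K_v = 12/19 ⇒ K = (12/19)/(1/19) = 12.

12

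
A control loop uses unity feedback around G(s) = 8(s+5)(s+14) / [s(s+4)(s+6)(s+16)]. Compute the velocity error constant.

System type = 1 (one pole at s=0).
K_v = lim_{s→0} s·G(s) = 8·5·14 / (4·6·16) = 35/24.

35/24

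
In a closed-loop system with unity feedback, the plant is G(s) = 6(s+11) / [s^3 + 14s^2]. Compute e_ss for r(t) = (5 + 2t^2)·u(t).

28/33

Lowest-order denominator term is 14s^2, so the open loop has 2 poles at the origin → type 2 system. By superposition:
  • 5: tracked with zero error.
  • 2t^2: e_ss = 4/K_a with K_a=33/7 → 28/33.
Total e_ss = 28/33.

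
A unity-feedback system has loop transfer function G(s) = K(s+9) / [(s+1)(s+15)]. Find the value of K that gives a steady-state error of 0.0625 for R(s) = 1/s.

System type = 0 (no poles at s=0).
K_p = lim_{s→0} G(s) = K·9 / (1·15) = 0.6·K.
e_ss = 1/(1 + K_p) = 0.0625 ⇒ 1 + 0.6·K = 16 ⇒ K = 25.

25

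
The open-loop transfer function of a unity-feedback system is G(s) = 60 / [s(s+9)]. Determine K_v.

20/3

System type = 1 (one pole at s=0).
K_v = lim_{s→0} s·G(s) = 60 / (9) = 20/3.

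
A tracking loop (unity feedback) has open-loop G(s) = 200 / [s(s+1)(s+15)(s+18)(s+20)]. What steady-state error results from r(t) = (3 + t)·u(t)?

The open loop has one pole at the origin → type 1 system. Taking each input component in turn:
  • 3: tracked with zero error.
  • t: e_ss = 1/K_v with K_v=1/27 → 27.
Total e_ss = 27.

27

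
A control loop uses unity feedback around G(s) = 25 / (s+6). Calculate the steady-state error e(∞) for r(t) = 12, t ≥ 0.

72/31

G(s) has no factors of s in the denominator, so the system is type 0.
K_p = lim_{s→0} G(s) = 25 / (6) = 25/6.
e_ss = 12/(1 + K_p) = 12/(31/6) = 72/31.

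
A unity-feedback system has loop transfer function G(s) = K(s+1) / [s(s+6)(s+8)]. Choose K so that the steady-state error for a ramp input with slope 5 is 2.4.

One free integrator in G(s): this is a type 1 system.
K_v = lim_{s→0} s·G(s) = K·1 / (6·8) = (1/48)·K.
e_ss = 5/K_v = 2.4 ⇒ K_v = 25/12 ⇒ K = (25/12)/(1/48) = 100.

100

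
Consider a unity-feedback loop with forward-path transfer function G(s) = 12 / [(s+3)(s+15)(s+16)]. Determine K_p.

System type = 0 (no poles at s=0).
K_p = lim_{s→0} G(s) = 12 / (3·15·16) = 1/60.

1/60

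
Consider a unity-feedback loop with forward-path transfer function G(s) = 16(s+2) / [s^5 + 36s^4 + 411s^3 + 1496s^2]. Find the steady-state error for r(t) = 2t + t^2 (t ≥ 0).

93.5

Factoring s^2 from the denominator leaves a polynomial with constant term 1496, so the system is type 2. By superposition:
  • 2t: tracked with zero error.
  • t^2: e_ss = 2/K_a with K_a=4/187 → 93.5.
Total e_ss = 93.5.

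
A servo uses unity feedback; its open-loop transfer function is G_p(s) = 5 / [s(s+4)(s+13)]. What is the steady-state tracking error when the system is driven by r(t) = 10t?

The open loop has one pole at the origin → type 1 system.
K_v = lim_{s→0} s·G_p(s) = 5 / (4·13) = 5/52.
e_ss = 10/K_v = 10/(5/52) = 104.

104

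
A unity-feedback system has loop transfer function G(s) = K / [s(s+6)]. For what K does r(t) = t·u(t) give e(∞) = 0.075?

One free integrator in G(s): this is a type 1 system.
K_v = lim_{s→0} s·G(s) = K / (6) = (1/6)·K.
e_ss = 1/K_v = 0.075 ⇒ K_v = 40/3 ⇒ K = (40/3)/(1/6) = 80.

80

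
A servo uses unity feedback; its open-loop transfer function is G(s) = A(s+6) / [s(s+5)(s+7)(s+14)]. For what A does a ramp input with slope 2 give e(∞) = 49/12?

G(s) has one factor of s in the denominator, so the system is type 1.
K_v = lim_{s→0} s·G(s) = A·6 / (5·7·14) = (3/245)·A.
e_ss = 2/K_v = 49/12 ⇒ K_v = 24/49 ⇒ A = (24/49)/(3/245) = 40.

40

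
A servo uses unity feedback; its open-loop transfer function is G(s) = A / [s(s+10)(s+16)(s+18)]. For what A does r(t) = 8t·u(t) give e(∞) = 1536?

The open loop has one pole at the origin → type 1 system.
K_v = lim_{s→0} s·G(s) = A / (10·16·18) = (1/2880)·A.
e_ss = 8/K_v = 1536 ⇒ K_v = 1/192 ⇒ A = (1/192)/(1/2880) = 15.

15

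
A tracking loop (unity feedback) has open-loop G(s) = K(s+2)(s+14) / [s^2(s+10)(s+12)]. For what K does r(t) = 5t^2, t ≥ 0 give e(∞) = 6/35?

Two free integrators in G(s): this is a type 2 system.
K_a = lim_{s→0} s^2·G(s) = K·2·14 / (10·12) = (7/30)·K.
e_ss = 10/K_a = 6/35 ⇒ K_a = 175/3 ⇒ K = (175/3)/(7/30) = 250.

250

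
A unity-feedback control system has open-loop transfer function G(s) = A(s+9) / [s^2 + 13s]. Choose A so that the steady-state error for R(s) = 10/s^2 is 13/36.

The denominator has no term below 13s — 1 pole at s=0, type 1.
K_v = lim_{s→0} s·G(s) = A·9 / 13 = (9/13)·A.
e_ss = 10/K_v = 13/36 ⇒ K_v = 360/13 ⇒ A = (360/13)/(9/13) = 40.

40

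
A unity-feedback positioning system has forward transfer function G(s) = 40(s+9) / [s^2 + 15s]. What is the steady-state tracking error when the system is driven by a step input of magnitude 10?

0

Lowest-order denominator term is 15s, so the open loop has 1 pole at the origin → type 1 system.
A type-1 system has K_p = ∞, so it tracks a step input with zero steady-state error.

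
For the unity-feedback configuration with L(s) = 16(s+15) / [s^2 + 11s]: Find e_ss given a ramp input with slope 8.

Factoring s from the denominator leaves a polynomial with constant term 11, so the system is type 1.
K_v = lim_{s→0} s·L(s) = 16·15 / 11 = 240/11.
e_ss = 8/K_v = 8/(240/11) = 11/30.

11/30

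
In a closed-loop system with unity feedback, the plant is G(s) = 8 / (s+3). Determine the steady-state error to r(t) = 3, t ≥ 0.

9/11

G(s) has no factors of s in the denominator, so the system is type 0.
K_p = lim_{s→0} G(s) = 8 / (3) = 8/3.
e_ss = 3/(1 + K_p) = 3/(11/3) = 9/11.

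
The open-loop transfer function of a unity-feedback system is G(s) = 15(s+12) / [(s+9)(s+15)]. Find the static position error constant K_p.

4/3

No free integrators in G(s): this is a type 0 system.
K_p = lim_{s→0} G(s) = 15·12 / (9·15) = 4/3.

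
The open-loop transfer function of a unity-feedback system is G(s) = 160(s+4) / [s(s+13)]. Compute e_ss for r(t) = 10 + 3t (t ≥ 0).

39/640

System type = 1 (one pole at s=0). Taking each input component in turn:
  • 10: tracked with zero error.
  • 3t: e_ss = 3/K_v with K_v=640/13 → 39/640.
Total e_ss = 39/640.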